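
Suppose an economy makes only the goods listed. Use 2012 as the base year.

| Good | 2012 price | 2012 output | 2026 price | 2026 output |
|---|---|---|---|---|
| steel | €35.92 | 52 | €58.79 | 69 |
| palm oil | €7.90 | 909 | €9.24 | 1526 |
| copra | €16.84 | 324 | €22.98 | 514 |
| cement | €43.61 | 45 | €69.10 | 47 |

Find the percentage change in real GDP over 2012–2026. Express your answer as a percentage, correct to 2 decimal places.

Real GDP 2012 = Nominal GDP 2012 = 35.92·52 + 7.90·909 + 16.84·324 + 43.61·45 = 16467.55.
Real GDP 2026 (at 2012 prices) = 35.92·69 + 7.90·1526 + 16.84·514 + 43.61·47 = 25239.31.
Real growth = 25239.31/16467.55 − 1 = 0.5327.

53.27%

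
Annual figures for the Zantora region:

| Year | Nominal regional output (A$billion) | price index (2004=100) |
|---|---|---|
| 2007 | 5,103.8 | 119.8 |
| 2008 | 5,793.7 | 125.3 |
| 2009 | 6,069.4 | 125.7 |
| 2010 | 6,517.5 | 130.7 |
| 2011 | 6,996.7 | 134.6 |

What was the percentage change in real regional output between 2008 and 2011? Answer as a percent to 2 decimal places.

12.42%

Real regional output 2008 = 5793.7/1.253 = 4623.86.
Real regional output 2011 = 6996.7/1.346 = 5198.14.
Change = 5198.14/4623.86 − 1 = 0.1242.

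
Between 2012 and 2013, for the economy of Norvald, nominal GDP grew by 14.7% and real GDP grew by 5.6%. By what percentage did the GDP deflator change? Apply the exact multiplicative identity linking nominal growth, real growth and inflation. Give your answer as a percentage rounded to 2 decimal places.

(1 + g_nom) = (1 + g_real)(1 + π), so π = 1.1470 / 1.0560 − 1 = 0.08617.

8.62%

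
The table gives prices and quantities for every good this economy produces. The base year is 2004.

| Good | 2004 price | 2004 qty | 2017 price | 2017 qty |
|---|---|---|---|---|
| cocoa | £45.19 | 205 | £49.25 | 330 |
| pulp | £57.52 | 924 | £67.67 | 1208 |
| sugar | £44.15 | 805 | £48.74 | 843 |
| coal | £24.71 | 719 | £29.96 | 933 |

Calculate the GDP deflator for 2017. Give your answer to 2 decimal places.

115.46

Nominal GDP 2017 = 49.25·330 + 67.67·1208 + 48.74·843 + 29.96·933 = 167038.36.
Real GDP 2017 (at 2004 prices) = 45.19·330 + 57.52·1208 + 44.15·843 + 24.71·933 = 144669.74.
Deflator = Nominal/Real × 100 = 167038.36/144669.74 × 100 = 115.462.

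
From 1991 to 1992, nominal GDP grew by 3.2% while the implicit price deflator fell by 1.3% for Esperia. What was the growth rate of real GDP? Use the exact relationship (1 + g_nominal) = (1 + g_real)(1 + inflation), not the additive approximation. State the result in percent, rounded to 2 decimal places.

4.56%

(1 + g_nom) = (1 + g_real)(1 + π), so g_real = 1.0320 / 0.9870 − 1 = 0.04559.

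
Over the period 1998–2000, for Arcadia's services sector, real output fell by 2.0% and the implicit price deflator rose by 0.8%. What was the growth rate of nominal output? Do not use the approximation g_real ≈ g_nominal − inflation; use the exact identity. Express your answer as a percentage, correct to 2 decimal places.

-1.22%

(1 + g_nom) = (1 + g_real)(1 + π) = 0.9800 × 1.0080 = 0.98784.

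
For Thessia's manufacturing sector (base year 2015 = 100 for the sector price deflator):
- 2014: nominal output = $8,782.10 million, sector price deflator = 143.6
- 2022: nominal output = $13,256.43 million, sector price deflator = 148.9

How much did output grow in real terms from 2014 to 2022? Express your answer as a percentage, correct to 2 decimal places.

45.58%

Deflate each year: 2014 → 8782.10/1.436 = 6115.67; 2022 → 13256.43/1.489 = 8902.91.
So real output changed by 8902.91/6115.67 − 1 = 0.4558, i.e. 45.58%.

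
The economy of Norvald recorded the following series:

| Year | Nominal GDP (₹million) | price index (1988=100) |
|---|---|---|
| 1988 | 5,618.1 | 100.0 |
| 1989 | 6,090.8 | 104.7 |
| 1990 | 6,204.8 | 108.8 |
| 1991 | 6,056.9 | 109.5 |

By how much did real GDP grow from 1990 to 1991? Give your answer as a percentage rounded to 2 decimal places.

-3.01%

Real GDP 1990 = 6204.8/1.088 = 5702.94.
Real GDP 1991 = 6056.9/1.095 = 5531.42.
Change = 5531.42/5702.94 − 1 = -0.0301.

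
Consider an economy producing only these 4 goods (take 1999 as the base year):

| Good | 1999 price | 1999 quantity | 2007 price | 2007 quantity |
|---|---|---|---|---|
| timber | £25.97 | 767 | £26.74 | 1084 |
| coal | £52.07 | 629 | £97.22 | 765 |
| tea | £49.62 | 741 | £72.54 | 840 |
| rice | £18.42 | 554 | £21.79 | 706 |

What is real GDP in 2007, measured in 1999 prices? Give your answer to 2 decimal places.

£122670.35

Real GDP 2007 = Σ (p_1999 × q_2007) = 25.97·1084 + 52.07·765 + 49.62·840 + 18.42·706 = 122670.35.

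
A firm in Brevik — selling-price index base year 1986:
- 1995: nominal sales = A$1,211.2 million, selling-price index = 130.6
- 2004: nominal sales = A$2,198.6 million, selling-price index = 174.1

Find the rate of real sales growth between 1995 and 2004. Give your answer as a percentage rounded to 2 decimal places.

Deflate each year: 1995 → 1211.2/1.306 = 927.41; 2004 → 2198.6/1.741 = 1262.84.
So real sales changed by 1262.84/927.41 − 1 = 0.3617, i.e. 36.17%.

36.17%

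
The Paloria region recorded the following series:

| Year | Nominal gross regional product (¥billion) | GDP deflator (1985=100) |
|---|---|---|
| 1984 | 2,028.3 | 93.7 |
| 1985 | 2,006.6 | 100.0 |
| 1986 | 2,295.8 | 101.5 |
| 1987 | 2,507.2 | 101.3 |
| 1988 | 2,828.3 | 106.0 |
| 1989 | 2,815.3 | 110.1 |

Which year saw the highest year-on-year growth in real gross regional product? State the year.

1985: real = 2006.6/1.000 = 2006.60; growth vs 1984 (2164.67) = -7.30%.
1986: real = 2295.8/1.015 = 2261.87; growth vs 1985 (2006.60) = 12.72%.
1987: real = 2507.2/1.013 = 2475.02; growth vs 1986 (2261.87) = 9.42%.
1988: real = 2828.3/1.060 = 2668.21; growth vs 1987 (2475.02) = 7.81%.
1989: real = 2815.3/1.101 = 2557.04; growth vs 1988 (2668.21) = -4.17%.

1986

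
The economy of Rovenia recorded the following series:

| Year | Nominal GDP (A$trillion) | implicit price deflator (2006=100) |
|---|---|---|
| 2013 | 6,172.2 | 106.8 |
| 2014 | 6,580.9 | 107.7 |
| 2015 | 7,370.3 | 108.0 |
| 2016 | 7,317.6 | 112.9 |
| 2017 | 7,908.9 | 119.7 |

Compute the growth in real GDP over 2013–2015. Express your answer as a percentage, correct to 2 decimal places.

Real GDP 2013 = 6172.2/1.068 = 5779.21.
Real GDP 2015 = 7370.3/1.080 = 6824.35.
Change = 6824.35/5779.21 − 1 = 0.1808.

18.08%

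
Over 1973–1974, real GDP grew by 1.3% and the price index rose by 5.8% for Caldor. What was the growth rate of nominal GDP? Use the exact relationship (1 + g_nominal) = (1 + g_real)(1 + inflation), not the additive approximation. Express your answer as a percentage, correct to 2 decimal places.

(1 + g_nom) = (1 + g_real)(1 + π) = 1.0130 × 1.0580 = 1.07175.

7.18%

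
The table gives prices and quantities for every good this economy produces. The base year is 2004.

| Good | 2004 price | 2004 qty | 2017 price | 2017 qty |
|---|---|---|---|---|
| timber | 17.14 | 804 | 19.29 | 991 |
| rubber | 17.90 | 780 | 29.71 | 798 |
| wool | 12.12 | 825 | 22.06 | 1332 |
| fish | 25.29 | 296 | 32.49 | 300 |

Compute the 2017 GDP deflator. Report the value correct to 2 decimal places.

149.01

Nominal GDP 2017 = 19.29·991 + 29.71·798 + 22.06·1332 + 32.49·300 = 81955.89.
Real GDP 2017 (at 2004 prices) = 17.14·991 + 17.90·798 + 12.12·1332 + 25.29·300 = 55000.78.
Deflator = Nominal/Real × 100 = 81955.89/55000.78 × 100 = 149.009.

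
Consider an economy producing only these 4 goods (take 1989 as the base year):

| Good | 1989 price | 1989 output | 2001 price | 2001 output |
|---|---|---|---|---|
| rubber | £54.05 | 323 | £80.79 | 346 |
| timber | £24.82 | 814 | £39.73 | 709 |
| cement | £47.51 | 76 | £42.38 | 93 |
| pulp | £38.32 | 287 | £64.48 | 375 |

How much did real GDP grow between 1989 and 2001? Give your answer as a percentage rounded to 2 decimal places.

Real GDP 1989 = Nominal GDP 1989 = 54.05·323 + 24.82·814 + 47.51·76 + 38.32·287 = 52270.23.
Real GDP 2001 (at 1989 prices) = 54.05·346 + 24.82·709 + 47.51·93 + 38.32·375 = 55087.11.
Real growth = 55087.11/52270.23 − 1 = 0.0539.

5.39%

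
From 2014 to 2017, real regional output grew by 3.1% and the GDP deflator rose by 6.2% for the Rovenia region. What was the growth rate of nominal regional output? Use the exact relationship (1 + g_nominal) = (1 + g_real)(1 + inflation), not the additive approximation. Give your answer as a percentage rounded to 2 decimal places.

9.49%

(1 + g_nom) = (1 + g_real)(1 + π) = 1.0310 × 1.0620 = 1.09492.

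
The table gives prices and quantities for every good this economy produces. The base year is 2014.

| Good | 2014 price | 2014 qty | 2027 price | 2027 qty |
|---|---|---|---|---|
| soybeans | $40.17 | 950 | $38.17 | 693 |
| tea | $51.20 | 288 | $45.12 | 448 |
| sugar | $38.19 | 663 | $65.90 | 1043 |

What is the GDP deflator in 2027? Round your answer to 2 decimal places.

127.36

Nominal GDP 2027 = 38.17·693 + 45.12·448 + 65.90·1043 = 115399.27.
Real GDP 2027 (at 2014 prices) = 40.17·693 + 51.20·448 + 38.19·1043 = 90607.58.
Deflator = Nominal/Real × 100 = 115399.27/90607.58 × 100 = 127.362.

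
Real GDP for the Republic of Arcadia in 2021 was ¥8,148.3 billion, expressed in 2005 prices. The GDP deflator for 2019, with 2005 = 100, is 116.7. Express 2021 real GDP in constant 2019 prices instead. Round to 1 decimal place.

Real GDP in 2019 prices = Real GDP in 2005 prices × (P_2019/P_2005) = 8148.3 × 1.167 = 9509.07.

¥9,509.1 billion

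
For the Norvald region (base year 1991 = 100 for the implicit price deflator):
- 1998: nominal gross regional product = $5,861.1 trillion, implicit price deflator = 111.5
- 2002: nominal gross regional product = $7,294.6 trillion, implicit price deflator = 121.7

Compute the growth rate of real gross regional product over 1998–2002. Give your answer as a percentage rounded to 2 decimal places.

14.03%

Real gross regional product 1998 = 5861.1 / 1.115 = 5256.59.
Real gross regional product 2002 = 7294.6 / 1.217 = 5993.92.
Real growth = 5993.92 / 5256.59 − 1 = 0.1403.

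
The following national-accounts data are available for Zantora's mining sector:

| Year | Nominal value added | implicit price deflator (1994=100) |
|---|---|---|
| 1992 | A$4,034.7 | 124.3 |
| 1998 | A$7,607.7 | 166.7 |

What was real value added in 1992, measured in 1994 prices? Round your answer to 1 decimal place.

Real value added = Nominal / (implicit price deflator/100) = 4034.7 / 1.243 = 3245.94.

A$3,245.9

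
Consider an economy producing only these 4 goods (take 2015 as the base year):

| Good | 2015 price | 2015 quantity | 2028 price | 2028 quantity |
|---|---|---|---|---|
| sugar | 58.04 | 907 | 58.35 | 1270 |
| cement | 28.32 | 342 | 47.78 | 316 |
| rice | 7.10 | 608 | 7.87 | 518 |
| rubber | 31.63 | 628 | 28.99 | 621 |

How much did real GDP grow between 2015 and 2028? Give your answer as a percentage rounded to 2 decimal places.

Real GDP 2015 = Nominal GDP 2015 = 58.04·907 + 28.32·342 + 7.10·608 + 31.63·628 = 86508.16.
Real GDP 2028 (at 2015 prices) = 58.04·1270 + 28.32·316 + 7.10·518 + 31.63·621 = 105979.95.
Real growth = 105979.95/86508.16 − 1 = 0.2251.

22.51%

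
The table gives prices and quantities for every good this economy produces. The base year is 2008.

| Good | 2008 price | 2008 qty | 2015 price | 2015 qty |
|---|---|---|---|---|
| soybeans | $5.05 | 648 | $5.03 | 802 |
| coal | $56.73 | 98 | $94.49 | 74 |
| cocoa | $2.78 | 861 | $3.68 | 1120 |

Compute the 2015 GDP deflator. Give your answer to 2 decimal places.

Nominal GDP 2015 = 5.03·802 + 94.49·74 + 3.68·1120 = 15147.92.
Real GDP 2015 (at 2008 prices) = 5.05·802 + 56.73·74 + 2.78·1120 = 11361.72.
Deflator = Nominal/Real × 100 = 15147.92/11361.72 × 100 = 133.324.

133.32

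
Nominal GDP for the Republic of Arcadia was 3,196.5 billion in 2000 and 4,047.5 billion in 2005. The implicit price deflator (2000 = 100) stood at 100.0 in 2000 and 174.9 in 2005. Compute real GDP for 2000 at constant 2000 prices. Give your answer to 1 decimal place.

3,196.5 billion

Real GDP = Nominal / (implicit price deflator/100) = 3196.5 / 1.000 = 3196.50.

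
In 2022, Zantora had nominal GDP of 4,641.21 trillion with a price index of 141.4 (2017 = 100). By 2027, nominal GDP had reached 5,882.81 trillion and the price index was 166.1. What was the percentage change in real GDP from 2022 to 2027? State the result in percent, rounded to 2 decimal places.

Deflate each year: 2022 → 4641.21/1.414 = 3282.33; 2027 → 5882.81/1.661 = 3541.73.
So real GDP changed by 3541.73/3282.33 − 1 = 0.0790, i.e. 7.90%.

7.90%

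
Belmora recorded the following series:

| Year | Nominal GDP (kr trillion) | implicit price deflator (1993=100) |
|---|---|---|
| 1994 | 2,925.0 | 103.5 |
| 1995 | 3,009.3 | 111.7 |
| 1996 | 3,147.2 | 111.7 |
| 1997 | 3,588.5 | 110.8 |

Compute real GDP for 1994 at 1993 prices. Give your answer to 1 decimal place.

Real GDP 1994 = 2925.0 / 1.035 = 2826.09.

kr 2,826.1 trillion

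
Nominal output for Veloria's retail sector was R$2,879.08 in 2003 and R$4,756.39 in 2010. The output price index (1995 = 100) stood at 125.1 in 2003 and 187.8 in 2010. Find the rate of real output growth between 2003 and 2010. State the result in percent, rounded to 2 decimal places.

Real output 2003 = 2879.08 / 1.251 = 2301.42.
Real output 2010 = 4756.39 / 1.878 = 2532.69.
Real growth = 2532.69 / 2301.42 − 1 = 0.1005.

10.05%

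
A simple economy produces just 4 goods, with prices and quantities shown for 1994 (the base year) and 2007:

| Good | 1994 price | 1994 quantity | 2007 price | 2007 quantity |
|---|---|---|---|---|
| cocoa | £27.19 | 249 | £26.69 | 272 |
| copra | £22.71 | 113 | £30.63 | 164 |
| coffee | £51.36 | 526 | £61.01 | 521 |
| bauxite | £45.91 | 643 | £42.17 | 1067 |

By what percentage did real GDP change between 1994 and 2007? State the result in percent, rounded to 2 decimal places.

Real GDP 1994 = Nominal GDP 1994 = 27.19·249 + 22.71·113 + 51.36·526 + 45.91·643 = 65872.03.
Real GDP 2007 (at 1994 prices) = 27.19·272 + 22.71·164 + 51.36·521 + 45.91·1067 = 86864.65.
Real growth = 86864.65/65872.03 − 1 = 0.3187.

31.87%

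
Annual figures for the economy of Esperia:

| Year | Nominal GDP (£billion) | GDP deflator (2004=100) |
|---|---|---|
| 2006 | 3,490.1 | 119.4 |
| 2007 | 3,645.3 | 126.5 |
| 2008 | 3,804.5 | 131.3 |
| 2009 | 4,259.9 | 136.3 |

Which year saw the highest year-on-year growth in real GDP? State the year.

2007: real = 3645.3/1.265 = 2881.66; growth vs 2006 (2923.03) = -1.42%.
2008: real = 3804.5/1.313 = 2897.56; growth vs 2007 (2881.66) = 0.55%.
2009: real = 4259.9/1.363 = 3125.39; growth vs 2008 (2897.56) = 7.86%.

2009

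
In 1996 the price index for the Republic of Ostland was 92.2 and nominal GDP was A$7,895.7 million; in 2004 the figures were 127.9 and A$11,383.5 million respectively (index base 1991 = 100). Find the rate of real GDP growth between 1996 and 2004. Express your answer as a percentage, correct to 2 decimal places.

Deflate each year: 1996 → 7895.7/0.922 = 8563.67; 2004 → 11383.5/1.279 = 8900.31.
So real GDP changed by 8900.31/8563.67 − 1 = 0.0393, i.e. 3.93%.

3.93%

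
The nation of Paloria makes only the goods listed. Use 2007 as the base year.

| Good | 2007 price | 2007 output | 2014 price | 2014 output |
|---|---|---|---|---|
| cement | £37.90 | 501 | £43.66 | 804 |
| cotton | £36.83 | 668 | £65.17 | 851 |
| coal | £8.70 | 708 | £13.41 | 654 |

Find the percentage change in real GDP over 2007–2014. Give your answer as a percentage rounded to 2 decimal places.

Real GDP 2007 = Nominal GDP 2007 = 37.90·501 + 36.83·668 + 8.70·708 = 49749.94.
Real GDP 2014 (at 2007 prices) = 37.90·804 + 36.83·851 + 8.70·654 = 67503.73.
Real growth = 67503.73/49749.94 − 1 = 0.3569.

35.69%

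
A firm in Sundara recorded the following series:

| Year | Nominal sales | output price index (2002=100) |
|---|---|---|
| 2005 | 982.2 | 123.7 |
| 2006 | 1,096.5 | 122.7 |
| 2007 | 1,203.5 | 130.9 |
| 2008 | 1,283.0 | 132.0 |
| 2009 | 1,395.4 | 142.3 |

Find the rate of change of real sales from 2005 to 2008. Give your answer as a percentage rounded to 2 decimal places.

Real sales 2005 = 982.2/1.237 = 794.02.
Real sales 2008 = 1283.0/1.320 = 971.97.
Change = 971.97/794.02 − 1 = 0.2241.

22.41%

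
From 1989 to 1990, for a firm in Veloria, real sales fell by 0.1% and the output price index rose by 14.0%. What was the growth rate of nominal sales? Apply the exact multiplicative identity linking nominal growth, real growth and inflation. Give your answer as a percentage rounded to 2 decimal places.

(1 + g_nom) = (1 + g_real)(1 + π) = 0.9990 × 1.1400 = 1.13886.

13.89%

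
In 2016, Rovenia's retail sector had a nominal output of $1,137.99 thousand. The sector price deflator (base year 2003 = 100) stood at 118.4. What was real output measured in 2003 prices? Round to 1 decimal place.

$961.1 thousand

Real output = Nominal / (sector price deflator/100) = 1137.99 / 1.184 = 961.14.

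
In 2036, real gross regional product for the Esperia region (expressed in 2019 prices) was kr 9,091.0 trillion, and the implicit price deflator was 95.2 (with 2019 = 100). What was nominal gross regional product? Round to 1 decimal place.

kr 8,654.6 trillion

Nominal gross regional product = Real × (implicit price deflator/100) = 9091.0 × 0.952 = 8654.63.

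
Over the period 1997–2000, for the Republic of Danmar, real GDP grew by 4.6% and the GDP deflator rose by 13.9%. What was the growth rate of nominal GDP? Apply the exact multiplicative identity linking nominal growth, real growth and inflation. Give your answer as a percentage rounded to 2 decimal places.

(1 + g_nom) = (1 + g_real)(1 + π) = 1.0460 × 1.1390 = 1.19139.

19.14%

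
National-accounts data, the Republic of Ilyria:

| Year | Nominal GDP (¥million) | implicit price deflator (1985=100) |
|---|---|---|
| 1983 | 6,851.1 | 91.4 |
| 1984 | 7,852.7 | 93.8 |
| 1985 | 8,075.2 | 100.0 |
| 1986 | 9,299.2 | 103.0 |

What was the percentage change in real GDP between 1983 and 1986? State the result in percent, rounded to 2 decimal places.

20.45%

Real GDP 1983 = 6851.1/0.914 = 7495.73.
Real GDP 1986 = 9299.2/1.030 = 9028.35.
Change = 9028.35/7495.73 − 1 = 0.2045.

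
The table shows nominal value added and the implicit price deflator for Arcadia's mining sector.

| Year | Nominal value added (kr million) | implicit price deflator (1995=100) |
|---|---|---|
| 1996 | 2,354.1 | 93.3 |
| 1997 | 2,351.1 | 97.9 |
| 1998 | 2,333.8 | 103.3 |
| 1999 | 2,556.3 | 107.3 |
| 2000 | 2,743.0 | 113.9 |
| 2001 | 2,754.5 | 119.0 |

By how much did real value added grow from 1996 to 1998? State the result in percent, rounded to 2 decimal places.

-10.46%

Real value added 1996 = 2354.1/0.933 = 2523.15.
Real value added 1998 = 2333.8/1.033 = 2259.24.
Change = 2259.24/2523.15 − 1 = -0.1046.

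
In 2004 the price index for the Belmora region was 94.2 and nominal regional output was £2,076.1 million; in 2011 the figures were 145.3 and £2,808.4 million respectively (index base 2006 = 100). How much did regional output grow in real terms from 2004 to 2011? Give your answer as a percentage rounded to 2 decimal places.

Deflate each year: 2004 → 2076.1/0.942 = 2203.93; 2011 → 2808.4/1.453 = 1932.83.
So real regional output changed by 1932.83/2203.93 − 1 = -0.1230, i.e. -12.30%.

-12.30%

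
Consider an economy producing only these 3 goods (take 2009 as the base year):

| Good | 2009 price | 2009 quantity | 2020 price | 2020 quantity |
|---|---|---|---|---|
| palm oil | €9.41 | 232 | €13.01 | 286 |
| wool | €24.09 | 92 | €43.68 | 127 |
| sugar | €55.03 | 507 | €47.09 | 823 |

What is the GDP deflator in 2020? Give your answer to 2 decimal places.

Nominal GDP 2020 = 13.01·286 + 43.68·127 + 47.09·823 = 48023.29.
Real GDP 2020 (at 2009 prices) = 9.41·286 + 24.09·127 + 55.03·823 = 51040.38.
Deflator = Nominal/Real × 100 = 48023.29/51040.38 × 100 = 94.089.

94.09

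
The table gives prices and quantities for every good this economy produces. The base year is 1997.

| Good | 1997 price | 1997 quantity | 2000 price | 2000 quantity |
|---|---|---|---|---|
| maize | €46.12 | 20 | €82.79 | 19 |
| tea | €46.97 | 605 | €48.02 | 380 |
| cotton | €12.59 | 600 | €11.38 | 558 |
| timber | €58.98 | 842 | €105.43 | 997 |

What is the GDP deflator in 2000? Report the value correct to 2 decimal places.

Nominal GDP 2000 = 82.79·19 + 48.02·380 + 11.38·558 + 105.43·997 = 131284.36.
Real GDP 2000 (at 1997 prices) = 46.12·19 + 46.97·380 + 12.59·558 + 58.98·997 = 84553.16.
Deflator = Nominal/Real × 100 = 131284.36/84553.16 × 100 = 155.268.

155.27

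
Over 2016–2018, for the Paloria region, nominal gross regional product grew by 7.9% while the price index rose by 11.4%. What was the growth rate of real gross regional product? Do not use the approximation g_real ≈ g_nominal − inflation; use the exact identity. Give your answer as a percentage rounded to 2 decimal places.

(1 + g_nom) = (1 + g_real)(1 + π), so g_real = 1.0790 / 1.1140 − 1 = -0.03142.

-3.14%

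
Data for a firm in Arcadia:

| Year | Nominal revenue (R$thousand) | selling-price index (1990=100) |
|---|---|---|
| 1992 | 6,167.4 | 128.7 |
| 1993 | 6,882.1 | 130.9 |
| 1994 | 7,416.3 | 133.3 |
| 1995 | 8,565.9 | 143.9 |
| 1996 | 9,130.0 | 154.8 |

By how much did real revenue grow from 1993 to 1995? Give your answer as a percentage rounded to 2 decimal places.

Real revenue 1993 = 6882.1/1.309 = 5257.52.
Real revenue 1995 = 8565.9/1.439 = 5952.68.
Change = 5952.68/5257.52 − 1 = 0.1322.

13.22%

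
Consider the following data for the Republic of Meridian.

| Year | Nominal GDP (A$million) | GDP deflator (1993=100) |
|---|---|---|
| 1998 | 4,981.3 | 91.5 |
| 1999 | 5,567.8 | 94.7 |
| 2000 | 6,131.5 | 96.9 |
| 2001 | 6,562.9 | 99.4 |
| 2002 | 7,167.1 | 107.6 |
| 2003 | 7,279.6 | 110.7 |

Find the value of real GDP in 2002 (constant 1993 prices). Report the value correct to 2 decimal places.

Real GDP 2002 = 7167.1 / 1.076 = 6660.87.

A$6,660.87 million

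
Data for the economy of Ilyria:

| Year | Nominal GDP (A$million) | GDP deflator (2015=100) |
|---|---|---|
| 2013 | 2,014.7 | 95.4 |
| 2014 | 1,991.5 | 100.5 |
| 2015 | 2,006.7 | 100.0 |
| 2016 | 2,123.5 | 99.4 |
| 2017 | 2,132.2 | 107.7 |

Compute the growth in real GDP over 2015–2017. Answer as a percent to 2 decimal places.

Real GDP 2015 = 2006.7/1.000 = 2006.70.
Real GDP 2017 = 2132.2/1.077 = 1979.76.
Change = 1979.76/2006.70 − 1 = -0.0134.

-1.34%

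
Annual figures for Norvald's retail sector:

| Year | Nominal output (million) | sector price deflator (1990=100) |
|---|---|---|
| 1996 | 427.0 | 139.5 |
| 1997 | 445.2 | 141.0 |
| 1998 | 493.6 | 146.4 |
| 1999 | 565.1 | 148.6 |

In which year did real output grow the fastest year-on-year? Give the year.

1999

1997: real = 445.2/1.410 = 315.74; growth vs 1996 (306.09) = 3.15%.
1998: real = 493.6/1.464 = 337.16; growth vs 1997 (315.74) = 6.78%.
1999: real = 565.1/1.486 = 380.28; growth vs 1998 (337.16) = 12.79%.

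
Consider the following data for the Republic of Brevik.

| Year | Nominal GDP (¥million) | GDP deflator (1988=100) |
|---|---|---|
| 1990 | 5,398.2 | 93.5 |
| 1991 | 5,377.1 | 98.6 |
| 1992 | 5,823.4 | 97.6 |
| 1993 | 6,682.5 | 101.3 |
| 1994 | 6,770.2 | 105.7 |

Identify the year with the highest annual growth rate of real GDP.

1991: real = 5377.1/0.986 = 5453.45; growth vs 1990 (5773.48) = -5.54%.
1992: real = 5823.4/0.976 = 5966.60; growth vs 1991 (5453.45) = 9.41%.
1993: real = 6682.5/1.013 = 6596.74; growth vs 1992 (5966.60) = 10.56%.
1994: real = 6770.2/1.057 = 6405.11; growth vs 1993 (6596.74) = -2.90%.

1993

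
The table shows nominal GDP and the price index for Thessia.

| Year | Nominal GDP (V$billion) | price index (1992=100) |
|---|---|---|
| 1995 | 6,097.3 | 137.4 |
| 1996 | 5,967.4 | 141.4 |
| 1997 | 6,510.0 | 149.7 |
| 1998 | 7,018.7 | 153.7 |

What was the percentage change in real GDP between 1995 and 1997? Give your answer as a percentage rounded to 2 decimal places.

-2.00%

Real GDP 1995 = 6097.3/1.374 = 4437.63.
Real GDP 1997 = 6510.0/1.497 = 4348.70.
Change = 4348.70/4437.63 − 1 = -0.0200.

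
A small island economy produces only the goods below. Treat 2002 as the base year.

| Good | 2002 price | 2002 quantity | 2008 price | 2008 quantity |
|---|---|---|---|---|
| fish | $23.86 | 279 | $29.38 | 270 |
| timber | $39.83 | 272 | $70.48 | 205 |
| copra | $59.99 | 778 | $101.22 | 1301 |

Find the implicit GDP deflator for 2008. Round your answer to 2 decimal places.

Nominal GDP 2008 = 29.38·270 + 70.48·205 + 101.22·1301 = 154068.22.
Real GDP 2008 (at 2002 prices) = 23.86·270 + 39.83·205 + 59.99·1301 = 92654.34.
Deflator = Nominal/Real × 100 = 154068.22/92654.34 × 100 = 166.283.

166.28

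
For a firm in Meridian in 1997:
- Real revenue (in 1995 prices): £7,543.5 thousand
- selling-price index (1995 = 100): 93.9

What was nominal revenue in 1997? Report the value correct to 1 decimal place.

Nominal revenue = Real × (selling-price index/100) = 7543.5 × 0.939 = 7083.35.

£7,083.3 thousand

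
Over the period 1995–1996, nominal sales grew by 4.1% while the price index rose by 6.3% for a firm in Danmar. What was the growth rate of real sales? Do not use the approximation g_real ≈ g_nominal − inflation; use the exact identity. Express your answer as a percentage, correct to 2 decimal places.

-2.07%

(1 + g_nom) = (1 + g_real)(1 + π), so g_real = 1.0410 / 1.0630 − 1 = -0.02070.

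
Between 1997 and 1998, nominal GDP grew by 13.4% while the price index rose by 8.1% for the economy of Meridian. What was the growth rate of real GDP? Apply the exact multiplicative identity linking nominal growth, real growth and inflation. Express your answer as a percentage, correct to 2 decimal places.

4.90%

(1 + g_nom) = (1 + g_real)(1 + π), so g_real = 1.1340 / 1.0810 − 1 = 0.04903.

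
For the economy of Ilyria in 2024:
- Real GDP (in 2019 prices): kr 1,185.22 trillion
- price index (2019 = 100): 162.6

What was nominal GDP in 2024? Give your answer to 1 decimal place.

Nominal GDP = Real × (price index/100) = 1185.22 × 1.626 = 1927.17.

kr 1,927.2 trillion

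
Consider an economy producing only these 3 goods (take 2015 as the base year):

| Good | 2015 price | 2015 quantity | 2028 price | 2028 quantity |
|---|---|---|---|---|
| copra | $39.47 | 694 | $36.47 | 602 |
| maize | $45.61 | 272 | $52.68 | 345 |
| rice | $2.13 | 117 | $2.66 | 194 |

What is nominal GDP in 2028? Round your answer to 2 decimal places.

Nominal GDP 2028 = Σ (p_2028 × q_2028) = 36.47·602 + 52.68·345 + 2.66·194 = 40645.58.

$40645.58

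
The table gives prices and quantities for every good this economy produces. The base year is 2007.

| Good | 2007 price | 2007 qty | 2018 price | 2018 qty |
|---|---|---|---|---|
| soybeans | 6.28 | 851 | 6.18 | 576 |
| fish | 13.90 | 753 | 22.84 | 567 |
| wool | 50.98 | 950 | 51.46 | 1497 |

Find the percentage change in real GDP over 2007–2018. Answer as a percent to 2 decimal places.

Real GDP 2007 = Nominal GDP 2007 = 6.28·851 + 13.90·753 + 50.98·950 = 64241.98.
Real GDP 2018 (at 2007 prices) = 6.28·576 + 13.90·567 + 50.98·1497 = 87815.64.
Real growth = 87815.64/64241.98 − 1 = 0.3670.

36.70%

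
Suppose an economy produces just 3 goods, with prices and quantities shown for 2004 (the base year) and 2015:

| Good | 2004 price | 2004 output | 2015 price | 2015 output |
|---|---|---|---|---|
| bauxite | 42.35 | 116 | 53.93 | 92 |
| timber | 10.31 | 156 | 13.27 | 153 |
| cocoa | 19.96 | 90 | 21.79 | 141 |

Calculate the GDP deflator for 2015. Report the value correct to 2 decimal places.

121.43

Nominal GDP 2015 = 53.93·92 + 13.27·153 + 21.79·141 = 10064.26.
Real GDP 2015 (at 2004 prices) = 42.35·92 + 10.31·153 + 19.96·141 = 8287.99.
Deflator = Nominal/Real × 100 = 10064.26/8287.99 × 100 = 121.432.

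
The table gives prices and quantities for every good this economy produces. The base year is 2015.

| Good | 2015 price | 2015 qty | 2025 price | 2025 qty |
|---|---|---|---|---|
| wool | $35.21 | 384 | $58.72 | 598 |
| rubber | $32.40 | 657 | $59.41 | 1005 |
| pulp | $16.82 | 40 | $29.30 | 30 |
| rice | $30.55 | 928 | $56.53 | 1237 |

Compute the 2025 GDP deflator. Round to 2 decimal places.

180.20

Nominal GDP 2025 = 58.72·598 + 59.41·1005 + 29.30·30 + 56.53·1237 = 165628.22.
Real GDP 2025 (at 2015 prices) = 35.21·598 + 32.40·1005 + 16.82·30 + 30.55·1237 = 91912.53.
Deflator = Nominal/Real × 100 = 165628.22/91912.53 × 100 = 180.202.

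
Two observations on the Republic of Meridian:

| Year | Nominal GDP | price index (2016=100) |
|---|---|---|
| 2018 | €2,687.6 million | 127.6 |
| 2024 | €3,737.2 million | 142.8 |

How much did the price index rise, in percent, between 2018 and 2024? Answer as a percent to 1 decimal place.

Price-level change = 142.8 / 127.6 − 1 = 0.1191.

11.9%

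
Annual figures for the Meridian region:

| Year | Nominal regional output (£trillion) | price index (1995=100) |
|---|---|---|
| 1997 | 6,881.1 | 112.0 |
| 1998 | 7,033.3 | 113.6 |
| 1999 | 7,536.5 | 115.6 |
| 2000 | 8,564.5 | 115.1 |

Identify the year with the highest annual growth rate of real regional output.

2000

1998: real = 7033.3/1.136 = 6191.29; growth vs 1997 (6143.84) = 0.77%.
1999: real = 7536.5/1.156 = 6519.46; growth vs 1998 (6191.29) = 5.30%.
2000: real = 8564.5/1.151 = 7440.92; growth vs 1999 (6519.46) = 14.13%.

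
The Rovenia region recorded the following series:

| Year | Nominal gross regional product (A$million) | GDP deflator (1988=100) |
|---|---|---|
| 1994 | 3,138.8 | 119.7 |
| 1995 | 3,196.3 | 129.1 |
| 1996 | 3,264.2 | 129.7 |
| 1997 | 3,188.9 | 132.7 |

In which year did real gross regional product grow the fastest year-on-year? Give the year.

1995: real = 3196.3/1.291 = 2475.83; growth vs 1994 (2622.22) = -5.58%.
1996: real = 3264.2/1.297 = 2516.73; growth vs 1995 (2475.83) = 1.65%.
1997: real = 3188.9/1.327 = 2403.09; growth vs 1996 (2516.73) = -4.52%.

1996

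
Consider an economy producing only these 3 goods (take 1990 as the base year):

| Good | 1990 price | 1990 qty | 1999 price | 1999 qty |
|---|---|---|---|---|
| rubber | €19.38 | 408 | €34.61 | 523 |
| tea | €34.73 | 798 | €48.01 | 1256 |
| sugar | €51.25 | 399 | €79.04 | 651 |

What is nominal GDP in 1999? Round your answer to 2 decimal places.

Nominal GDP 1999 = Σ (p_1999 × q_1999) = 34.61·523 + 48.01·1256 + 79.04·651 = 129856.63.

€129856.63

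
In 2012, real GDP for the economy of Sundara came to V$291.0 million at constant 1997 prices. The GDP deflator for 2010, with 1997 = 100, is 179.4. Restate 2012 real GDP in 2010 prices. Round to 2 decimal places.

Real GDP in 2010 prices = Real GDP in 1997 prices × (P_2010/P_1997) = 291.0 × 1.794 = 522.05.

V$522.05 million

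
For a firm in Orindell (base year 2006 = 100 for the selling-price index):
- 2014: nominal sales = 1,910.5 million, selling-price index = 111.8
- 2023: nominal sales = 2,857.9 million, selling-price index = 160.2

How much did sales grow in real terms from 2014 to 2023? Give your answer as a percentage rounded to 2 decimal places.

Deflate each year: 2014 → 1910.5/1.118 = 1708.86; 2023 → 2857.9/1.602 = 1783.96.
So real sales changed by 1783.96/1708.86 − 1 = 0.0439, i.e. 4.39%.

4.39%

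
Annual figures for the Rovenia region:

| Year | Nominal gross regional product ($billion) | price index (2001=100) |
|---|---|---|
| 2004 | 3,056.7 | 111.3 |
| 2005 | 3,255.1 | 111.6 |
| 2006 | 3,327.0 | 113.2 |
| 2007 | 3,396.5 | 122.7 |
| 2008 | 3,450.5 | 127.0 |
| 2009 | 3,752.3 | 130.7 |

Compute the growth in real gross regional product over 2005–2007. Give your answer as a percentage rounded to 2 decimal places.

-5.10%

Real gross regional product 2005 = 3255.1/1.116 = 2916.76.
Real gross regional product 2007 = 3396.5/1.227 = 2768.13.
Change = 2768.13/2916.76 − 1 = -0.0510.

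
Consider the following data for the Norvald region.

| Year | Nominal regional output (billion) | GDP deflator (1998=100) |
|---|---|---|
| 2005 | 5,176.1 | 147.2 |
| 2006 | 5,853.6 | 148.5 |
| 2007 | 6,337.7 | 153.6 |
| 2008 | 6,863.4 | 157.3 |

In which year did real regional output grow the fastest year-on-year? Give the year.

2006

2006: real = 5853.6/1.485 = 3941.82; growth vs 2005 (3516.37) = 12.10%.
2007: real = 6337.7/1.536 = 4126.11; growth vs 2006 (3941.82) = 4.68%.
2008: real = 6863.4/1.573 = 4363.25; growth vs 2007 (4126.11) = 5.75%.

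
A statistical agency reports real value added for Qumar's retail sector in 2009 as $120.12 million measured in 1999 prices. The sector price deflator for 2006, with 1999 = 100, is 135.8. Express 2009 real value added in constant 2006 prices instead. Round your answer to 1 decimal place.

Real value added in 2006 prices = Real value added in 1999 prices × (P_2006/P_1999) = 120.12 × 1.358 = 163.12.

$163.1 million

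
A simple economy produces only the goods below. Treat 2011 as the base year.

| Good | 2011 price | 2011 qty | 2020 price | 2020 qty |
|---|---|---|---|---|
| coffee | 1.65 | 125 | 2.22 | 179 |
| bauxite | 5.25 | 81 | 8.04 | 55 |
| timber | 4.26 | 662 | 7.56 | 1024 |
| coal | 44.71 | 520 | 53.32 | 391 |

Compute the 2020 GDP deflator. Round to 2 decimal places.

131.22

Nominal GDP 2020 = 2.22·179 + 8.04·55 + 7.56·1024 + 53.32·391 = 29429.14.
Real GDP 2020 (at 2011 prices) = 1.65·179 + 5.25·55 + 4.26·1024 + 44.71·391 = 22427.95.
Deflator = Nominal/Real × 100 = 29429.14/22427.95 × 100 = 131.216.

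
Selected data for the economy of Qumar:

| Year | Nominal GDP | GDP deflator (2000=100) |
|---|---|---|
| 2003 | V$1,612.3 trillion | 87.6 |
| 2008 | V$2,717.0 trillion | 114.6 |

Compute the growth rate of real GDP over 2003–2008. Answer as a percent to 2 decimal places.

Deflate each year: 2003 → 1612.3/0.876 = 1840.53; 2008 → 2717.0/1.146 = 2370.86.
So real GDP changed by 2370.86/1840.53 − 1 = 0.2881, i.e. 28.81%.

28.81%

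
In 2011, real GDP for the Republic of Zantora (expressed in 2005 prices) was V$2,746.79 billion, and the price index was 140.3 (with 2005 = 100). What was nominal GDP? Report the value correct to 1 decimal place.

V$3,853.7 billion

Nominal GDP = Real × (price index/100) = 2746.79 × 1.403 = 3853.75.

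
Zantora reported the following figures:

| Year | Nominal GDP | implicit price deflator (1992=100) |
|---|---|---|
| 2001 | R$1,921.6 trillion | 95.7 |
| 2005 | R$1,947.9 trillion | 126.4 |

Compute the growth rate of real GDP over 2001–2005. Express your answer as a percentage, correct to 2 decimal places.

-23.25%

Real GDP 2001 = 1921.6 / 0.957 = 2007.94.
Real GDP 2005 = 1947.9 / 1.264 = 1541.06.
Real growth = 1541.06 / 2007.94 − 1 = -0.2325.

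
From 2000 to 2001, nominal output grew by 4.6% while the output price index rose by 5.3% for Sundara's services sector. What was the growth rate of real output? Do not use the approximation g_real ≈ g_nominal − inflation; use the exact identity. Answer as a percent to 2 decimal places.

-0.66%

(1 + g_nom) = (1 + g_real)(1 + π), so g_real = 1.0460 / 1.0530 − 1 = -0.00665.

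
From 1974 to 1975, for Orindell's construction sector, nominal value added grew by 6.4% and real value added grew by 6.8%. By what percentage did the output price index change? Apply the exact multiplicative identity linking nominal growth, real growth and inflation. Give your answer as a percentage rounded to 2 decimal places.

(1 + g_nom) = (1 + g_real)(1 + π), so π = 1.0640 / 1.0680 − 1 = -0.00375.

-0.37%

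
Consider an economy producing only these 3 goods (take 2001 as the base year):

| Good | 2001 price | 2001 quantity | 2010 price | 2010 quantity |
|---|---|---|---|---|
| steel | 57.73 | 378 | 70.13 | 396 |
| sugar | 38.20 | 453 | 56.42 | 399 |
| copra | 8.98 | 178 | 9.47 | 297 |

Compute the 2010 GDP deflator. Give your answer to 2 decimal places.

Nominal GDP 2010 = 70.13·396 + 56.42·399 + 9.47·297 = 53095.65.
Real GDP 2010 (at 2001 prices) = 57.73·396 + 38.20·399 + 8.98·297 = 40769.94.
Deflator = Nominal/Real × 100 = 53095.65/40769.94 × 100 = 130.232.

130.23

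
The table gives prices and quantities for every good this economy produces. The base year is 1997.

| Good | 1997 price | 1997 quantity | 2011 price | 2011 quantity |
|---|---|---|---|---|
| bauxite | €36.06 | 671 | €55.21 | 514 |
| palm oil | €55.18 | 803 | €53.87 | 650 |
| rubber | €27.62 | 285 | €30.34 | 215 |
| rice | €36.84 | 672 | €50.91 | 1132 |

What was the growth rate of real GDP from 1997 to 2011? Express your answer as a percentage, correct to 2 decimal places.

Real GDP 1997 = Nominal GDP 1997 = 36.06·671 + 55.18·803 + 27.62·285 + 36.84·672 = 101133.98.
Real GDP 2011 (at 1997 prices) = 36.06·514 + 55.18·650 + 27.62·215 + 36.84·1132 = 102043.02.
Real growth = 102043.02/101133.98 − 1 = 0.0090.

0.90%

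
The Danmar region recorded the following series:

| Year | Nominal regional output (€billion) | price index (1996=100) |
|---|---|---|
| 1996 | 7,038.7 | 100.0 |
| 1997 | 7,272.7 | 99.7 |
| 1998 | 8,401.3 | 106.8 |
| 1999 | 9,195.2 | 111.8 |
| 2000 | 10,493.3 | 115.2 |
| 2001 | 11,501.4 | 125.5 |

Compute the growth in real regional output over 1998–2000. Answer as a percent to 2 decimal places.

15.79%

Real regional output 1998 = 8401.3/1.068 = 7866.39.
Real regional output 2000 = 10493.3/1.152 = 9108.77.
Change = 9108.77/7866.39 − 1 = 0.1579.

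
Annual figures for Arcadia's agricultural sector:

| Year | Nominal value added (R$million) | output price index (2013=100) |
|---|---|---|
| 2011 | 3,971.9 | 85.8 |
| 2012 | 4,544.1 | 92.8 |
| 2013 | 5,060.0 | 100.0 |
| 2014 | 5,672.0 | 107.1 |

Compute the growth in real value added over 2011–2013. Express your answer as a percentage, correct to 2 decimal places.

9.30%

Real value added 2011 = 3971.9/0.858 = 4629.25.
Real value added 2013 = 5060.0/1.000 = 5060.00.
Change = 5060.00/4629.25 − 1 = 0.0930.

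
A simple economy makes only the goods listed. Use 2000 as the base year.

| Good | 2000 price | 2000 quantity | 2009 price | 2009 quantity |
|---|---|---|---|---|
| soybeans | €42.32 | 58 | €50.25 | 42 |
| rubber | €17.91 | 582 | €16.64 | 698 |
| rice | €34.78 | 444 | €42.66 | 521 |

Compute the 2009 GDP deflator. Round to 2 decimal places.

Nominal GDP 2009 = 50.25·42 + 16.64·698 + 42.66·521 = 35951.08.
Real GDP 2009 (at 2000 prices) = 42.32·42 + 17.91·698 + 34.78·521 = 32399.00.
Deflator = Nominal/Real × 100 = 35951.08/32399.00 × 100 = 110.964.

110.96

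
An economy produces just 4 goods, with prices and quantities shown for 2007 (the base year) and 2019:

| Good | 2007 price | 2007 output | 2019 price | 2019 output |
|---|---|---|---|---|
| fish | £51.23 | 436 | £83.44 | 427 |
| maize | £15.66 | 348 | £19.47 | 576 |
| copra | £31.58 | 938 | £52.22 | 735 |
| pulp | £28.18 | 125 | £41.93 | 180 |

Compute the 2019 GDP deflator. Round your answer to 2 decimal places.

156.77

Nominal GDP 2019 = 83.44·427 + 19.47·576 + 52.22·735 + 41.93·180 = 92772.70.
Real GDP 2019 (at 2007 prices) = 51.23·427 + 15.66·576 + 31.58·735 + 28.18·180 = 59179.07.
Deflator = Nominal/Real × 100 = 92772.70/59179.07 × 100 = 156.766.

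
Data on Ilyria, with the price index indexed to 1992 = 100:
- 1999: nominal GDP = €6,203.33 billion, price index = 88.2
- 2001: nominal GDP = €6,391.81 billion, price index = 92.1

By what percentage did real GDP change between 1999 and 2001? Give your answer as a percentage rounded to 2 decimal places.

-1.32%

Real GDP 1999 = 6203.33 / 0.882 = 7033.25.
Real GDP 2001 = 6391.81 / 0.921 = 6940.08.
Real growth = 6940.08 / 7033.25 − 1 = -0.0132.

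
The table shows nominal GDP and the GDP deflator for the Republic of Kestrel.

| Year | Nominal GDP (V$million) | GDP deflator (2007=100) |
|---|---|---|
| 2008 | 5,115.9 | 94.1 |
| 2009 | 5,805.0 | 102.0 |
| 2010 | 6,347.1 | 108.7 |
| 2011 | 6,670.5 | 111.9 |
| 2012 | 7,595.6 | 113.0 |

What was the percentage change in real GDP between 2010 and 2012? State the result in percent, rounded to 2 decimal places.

15.12%

Real GDP 2010 = 6347.1/1.087 = 5839.10.
Real GDP 2012 = 7595.6/1.130 = 6721.77.
Change = 6721.77/5839.10 − 1 = 0.1512.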